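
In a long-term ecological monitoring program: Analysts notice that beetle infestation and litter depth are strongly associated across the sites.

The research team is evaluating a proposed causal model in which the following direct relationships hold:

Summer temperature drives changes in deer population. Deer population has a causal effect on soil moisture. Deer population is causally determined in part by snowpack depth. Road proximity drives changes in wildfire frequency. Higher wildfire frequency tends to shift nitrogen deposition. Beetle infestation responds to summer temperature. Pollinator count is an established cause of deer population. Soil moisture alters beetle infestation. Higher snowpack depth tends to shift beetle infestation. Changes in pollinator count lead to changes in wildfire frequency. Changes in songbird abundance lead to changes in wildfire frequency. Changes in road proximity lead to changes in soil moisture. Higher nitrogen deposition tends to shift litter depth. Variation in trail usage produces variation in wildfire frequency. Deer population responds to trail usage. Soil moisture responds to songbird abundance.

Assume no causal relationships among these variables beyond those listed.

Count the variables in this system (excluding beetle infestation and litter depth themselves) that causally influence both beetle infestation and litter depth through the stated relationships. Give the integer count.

4

The common causes are: pollinator count (to beetle infestation via pollinator count → deer population → soil moisture → beetle infestation; to litter depth via pollinator count → wildfire frequency → nitrogen deposition → litter depth); road proximity (to beetle infestation via road proximity → soil moisture → beetle infestation; to litter depth via road proximity → wildfire frequency → nitrogen deposition → litter depth); songbird abundance (to beetle infestation via songbird abundance → soil moisture → beetle infestation; to litter depth via songbird abundance → wildfire frequency → nitrogen deposition → litter depth); trail usage (to beetle infestation via trail usage → deer population → soil moisture → beetle infestation; to litter depth via trail usage → wildfire frequency → nitrogen deposition → litter depth).
Every other variable lacks a causal path to at least one of beetle infestation and litter depth.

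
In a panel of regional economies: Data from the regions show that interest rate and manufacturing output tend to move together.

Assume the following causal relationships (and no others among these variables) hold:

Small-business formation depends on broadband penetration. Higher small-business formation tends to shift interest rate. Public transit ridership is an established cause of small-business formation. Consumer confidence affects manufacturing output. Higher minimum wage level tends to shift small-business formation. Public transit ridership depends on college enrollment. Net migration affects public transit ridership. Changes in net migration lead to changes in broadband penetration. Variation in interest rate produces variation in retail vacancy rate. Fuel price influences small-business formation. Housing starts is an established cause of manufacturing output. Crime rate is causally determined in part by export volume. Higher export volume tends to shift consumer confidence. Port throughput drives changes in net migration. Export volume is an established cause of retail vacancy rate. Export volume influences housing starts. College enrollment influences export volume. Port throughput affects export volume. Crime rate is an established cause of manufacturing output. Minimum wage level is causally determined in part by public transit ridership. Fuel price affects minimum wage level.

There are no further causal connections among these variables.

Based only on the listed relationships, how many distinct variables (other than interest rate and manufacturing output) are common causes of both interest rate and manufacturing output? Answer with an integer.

2

The common causes are: college enrollment (to interest rate via college enrollment → public transit ridership → small-business formation → interest rate; to manufacturing output via college enrollment → export volume → housing starts → manufacturing output); port throughput (to interest rate via port throughput → net migration → public transit ridership → small-business formation → interest rate; to manufacturing output via port throughput → export volume → housing starts → manufacturing output).
Every other variable lacks a causal path to at least one of interest rate and manufacturing output.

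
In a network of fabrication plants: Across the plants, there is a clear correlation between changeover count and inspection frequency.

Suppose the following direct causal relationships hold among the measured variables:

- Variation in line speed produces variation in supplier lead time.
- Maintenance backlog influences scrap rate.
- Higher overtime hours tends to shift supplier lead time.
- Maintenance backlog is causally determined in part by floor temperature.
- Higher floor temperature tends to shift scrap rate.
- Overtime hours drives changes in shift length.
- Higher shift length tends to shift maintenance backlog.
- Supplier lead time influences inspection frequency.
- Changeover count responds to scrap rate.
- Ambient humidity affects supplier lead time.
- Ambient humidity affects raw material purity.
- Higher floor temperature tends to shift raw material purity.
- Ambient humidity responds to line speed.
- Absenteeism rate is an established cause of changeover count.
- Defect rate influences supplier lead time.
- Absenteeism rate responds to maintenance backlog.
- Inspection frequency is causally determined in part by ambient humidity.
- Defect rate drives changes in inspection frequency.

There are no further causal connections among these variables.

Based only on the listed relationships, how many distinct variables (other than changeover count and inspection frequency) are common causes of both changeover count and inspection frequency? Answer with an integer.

The common causes are: overtime hours (to changeover count via overtime hours → shift length → maintenance backlog → scrap rate → changeover count; to inspection frequency via overtime hours → supplier lead time → inspection frequency).
Every other variable lacks a causal path to at least one of changeover count and inspection frequency.

1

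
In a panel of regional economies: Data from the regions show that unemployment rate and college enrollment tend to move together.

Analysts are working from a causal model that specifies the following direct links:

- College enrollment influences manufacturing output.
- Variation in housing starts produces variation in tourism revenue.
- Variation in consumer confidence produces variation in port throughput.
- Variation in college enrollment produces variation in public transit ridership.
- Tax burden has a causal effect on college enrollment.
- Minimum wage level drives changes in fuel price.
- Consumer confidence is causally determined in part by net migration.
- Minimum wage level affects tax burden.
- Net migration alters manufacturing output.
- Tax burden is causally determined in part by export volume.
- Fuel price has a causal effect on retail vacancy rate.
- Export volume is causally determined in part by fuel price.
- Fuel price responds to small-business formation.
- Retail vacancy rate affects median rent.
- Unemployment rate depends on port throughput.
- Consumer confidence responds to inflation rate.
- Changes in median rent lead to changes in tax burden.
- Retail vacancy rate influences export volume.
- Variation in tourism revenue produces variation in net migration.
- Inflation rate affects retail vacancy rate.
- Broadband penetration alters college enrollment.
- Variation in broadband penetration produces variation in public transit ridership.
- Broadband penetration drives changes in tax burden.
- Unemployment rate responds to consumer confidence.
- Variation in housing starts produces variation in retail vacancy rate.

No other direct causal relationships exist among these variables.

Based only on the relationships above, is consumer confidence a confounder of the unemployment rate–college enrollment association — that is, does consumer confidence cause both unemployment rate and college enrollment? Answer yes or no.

no

Consumer confidence has no stated causal path to college enrollment. A confounder must cause both variables, so consumer confidence does not qualify.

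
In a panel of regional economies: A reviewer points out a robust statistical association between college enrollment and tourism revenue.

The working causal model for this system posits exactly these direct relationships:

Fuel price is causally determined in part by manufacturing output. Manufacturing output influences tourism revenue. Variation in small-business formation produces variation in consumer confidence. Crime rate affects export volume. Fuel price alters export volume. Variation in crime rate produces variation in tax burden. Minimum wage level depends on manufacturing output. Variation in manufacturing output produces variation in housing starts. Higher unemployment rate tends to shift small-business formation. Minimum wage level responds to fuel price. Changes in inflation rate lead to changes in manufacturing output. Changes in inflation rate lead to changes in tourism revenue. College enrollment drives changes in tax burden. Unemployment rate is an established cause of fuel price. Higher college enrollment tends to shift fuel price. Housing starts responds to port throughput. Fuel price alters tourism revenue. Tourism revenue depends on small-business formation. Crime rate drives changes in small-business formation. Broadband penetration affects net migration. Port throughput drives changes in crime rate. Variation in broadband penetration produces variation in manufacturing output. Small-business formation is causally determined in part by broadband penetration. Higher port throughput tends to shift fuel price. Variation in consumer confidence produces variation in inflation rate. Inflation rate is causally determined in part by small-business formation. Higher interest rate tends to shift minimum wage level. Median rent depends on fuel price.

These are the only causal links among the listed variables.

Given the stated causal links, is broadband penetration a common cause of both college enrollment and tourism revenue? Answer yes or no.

Broadband penetration has no stated causal path to college enrollment. A confounder must cause both variables, so broadband penetration does not qualify.

no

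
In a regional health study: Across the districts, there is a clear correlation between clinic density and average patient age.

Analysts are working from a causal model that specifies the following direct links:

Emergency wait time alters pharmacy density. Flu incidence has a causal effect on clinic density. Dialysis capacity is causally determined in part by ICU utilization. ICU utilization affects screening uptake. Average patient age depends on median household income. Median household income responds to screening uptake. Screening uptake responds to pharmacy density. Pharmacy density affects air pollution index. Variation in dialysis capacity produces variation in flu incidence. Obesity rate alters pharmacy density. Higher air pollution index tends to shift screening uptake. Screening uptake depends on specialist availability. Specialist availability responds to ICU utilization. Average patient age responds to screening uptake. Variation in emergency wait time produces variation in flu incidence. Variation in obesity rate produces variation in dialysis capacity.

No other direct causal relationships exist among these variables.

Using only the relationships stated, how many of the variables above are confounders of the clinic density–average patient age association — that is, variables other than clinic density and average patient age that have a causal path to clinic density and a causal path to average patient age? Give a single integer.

3

The common causes are: ICU utilization (to clinic density via ICU utilization → dialysis capacity → flu incidence → clinic density; to average patient age via ICU utilization → screening uptake → average patient age); emergency wait time (to clinic density via emergency wait time → flu incidence → clinic density; to average patient age via emergency wait time → pharmacy density → screening uptake → average patient age); obesity rate (to clinic density via obesity rate → dialysis capacity → flu incidence → clinic density; to average patient age via obesity rate → pharmacy density → screening uptake → average patient age).
Every other variable lacks a causal path to at least one of clinic density and average patient age.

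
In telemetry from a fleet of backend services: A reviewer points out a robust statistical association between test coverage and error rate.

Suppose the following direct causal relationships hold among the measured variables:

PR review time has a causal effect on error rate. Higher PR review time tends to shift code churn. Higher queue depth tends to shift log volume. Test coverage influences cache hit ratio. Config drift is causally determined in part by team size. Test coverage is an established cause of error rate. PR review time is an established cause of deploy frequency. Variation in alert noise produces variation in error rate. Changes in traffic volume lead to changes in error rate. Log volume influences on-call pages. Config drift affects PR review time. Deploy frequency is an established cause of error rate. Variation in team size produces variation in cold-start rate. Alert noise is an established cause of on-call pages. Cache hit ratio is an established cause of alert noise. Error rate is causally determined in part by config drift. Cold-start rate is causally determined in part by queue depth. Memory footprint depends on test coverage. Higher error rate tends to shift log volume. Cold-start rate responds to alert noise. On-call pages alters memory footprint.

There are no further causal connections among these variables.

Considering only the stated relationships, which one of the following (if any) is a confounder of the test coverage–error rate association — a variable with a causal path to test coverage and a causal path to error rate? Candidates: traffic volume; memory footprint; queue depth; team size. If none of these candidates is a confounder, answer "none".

none

None of the listed candidates has causal paths to both test coverage and error rate in the stated relationships, so none is a common cause.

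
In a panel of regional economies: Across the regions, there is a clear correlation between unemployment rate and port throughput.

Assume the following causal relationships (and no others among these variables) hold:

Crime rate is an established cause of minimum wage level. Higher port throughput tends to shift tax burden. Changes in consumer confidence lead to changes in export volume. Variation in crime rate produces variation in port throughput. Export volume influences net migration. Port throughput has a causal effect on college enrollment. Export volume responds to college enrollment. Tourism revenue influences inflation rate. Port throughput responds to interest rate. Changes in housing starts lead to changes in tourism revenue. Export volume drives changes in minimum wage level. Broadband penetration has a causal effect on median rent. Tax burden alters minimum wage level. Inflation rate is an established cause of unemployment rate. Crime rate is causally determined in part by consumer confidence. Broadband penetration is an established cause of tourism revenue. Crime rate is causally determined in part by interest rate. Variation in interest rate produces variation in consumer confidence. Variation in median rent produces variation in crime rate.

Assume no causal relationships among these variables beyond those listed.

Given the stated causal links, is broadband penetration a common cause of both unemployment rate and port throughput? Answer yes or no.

Broadband penetration has a causal path to unemployment rate (broadband penetration → tourism revenue → inflation rate → unemployment rate) and to port throughput (broadband penetration → median rent → crime rate → port throughput), so it is a common cause of both — a confounder.

yes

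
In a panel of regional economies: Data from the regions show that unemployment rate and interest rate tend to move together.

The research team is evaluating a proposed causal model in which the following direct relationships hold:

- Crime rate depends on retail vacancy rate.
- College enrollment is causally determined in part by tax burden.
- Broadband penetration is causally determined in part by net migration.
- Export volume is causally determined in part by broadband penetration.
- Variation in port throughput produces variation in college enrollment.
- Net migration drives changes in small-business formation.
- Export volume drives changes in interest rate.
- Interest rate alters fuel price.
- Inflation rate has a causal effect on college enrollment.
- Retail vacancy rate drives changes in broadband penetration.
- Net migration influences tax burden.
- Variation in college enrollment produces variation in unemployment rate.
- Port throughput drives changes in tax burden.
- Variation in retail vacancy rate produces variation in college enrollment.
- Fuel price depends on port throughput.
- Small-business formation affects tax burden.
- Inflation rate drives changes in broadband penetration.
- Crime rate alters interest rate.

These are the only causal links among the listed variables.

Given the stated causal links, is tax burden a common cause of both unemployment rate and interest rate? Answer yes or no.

Tax burden has no stated causal path to interest rate. A confounder must cause both variables, so tax burden does not qualify.

no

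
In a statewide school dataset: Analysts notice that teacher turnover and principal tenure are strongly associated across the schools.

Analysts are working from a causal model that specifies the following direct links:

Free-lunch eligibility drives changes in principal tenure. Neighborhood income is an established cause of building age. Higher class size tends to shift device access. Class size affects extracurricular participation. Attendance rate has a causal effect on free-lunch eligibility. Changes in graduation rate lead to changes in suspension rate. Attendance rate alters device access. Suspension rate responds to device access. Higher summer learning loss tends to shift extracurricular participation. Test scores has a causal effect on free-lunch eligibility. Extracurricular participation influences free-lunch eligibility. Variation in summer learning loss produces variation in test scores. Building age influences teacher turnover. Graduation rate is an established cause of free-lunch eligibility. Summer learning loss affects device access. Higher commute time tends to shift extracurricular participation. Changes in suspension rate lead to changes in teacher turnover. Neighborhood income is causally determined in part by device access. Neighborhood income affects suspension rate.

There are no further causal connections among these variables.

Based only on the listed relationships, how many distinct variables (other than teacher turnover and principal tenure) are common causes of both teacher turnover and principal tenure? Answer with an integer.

The common causes are: attendance rate (to teacher turnover via attendance rate → device access → suspension rate → teacher turnover; to principal tenure via attendance rate → free-lunch eligibility → principal tenure); class size (to teacher turnover via class size → device access → suspension rate → teacher turnover; to principal tenure via class size → extracurricular participation → free-lunch eligibility → principal tenure); graduation rate (to teacher turnover via graduation rate → suspension rate → teacher turnover; to principal tenure via graduation rate → free-lunch eligibility → principal tenure); summer learning loss (to teacher turnover via summer learning loss → device access → suspension rate → teacher turnover; to principal tenure via summer learning loss → extracurricular participation → free-lunch eligibility → principal tenure).
Every other variable lacks a causal path to at least one of teacher turnover and principal tenure.

4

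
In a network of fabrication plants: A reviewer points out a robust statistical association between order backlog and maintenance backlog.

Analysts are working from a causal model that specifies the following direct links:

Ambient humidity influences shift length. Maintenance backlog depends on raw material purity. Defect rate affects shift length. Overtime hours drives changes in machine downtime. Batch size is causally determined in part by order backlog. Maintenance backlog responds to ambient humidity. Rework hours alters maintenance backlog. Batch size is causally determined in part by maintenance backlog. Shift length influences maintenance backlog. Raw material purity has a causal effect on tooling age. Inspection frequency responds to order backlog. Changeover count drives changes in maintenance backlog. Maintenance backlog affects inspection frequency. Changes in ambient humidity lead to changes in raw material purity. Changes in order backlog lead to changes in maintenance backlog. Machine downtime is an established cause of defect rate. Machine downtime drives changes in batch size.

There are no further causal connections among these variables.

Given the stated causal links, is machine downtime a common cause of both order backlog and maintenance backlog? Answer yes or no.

Machine downtime has no stated causal path to order backlog. A confounder must cause both variables, so machine downtime does not qualify.

no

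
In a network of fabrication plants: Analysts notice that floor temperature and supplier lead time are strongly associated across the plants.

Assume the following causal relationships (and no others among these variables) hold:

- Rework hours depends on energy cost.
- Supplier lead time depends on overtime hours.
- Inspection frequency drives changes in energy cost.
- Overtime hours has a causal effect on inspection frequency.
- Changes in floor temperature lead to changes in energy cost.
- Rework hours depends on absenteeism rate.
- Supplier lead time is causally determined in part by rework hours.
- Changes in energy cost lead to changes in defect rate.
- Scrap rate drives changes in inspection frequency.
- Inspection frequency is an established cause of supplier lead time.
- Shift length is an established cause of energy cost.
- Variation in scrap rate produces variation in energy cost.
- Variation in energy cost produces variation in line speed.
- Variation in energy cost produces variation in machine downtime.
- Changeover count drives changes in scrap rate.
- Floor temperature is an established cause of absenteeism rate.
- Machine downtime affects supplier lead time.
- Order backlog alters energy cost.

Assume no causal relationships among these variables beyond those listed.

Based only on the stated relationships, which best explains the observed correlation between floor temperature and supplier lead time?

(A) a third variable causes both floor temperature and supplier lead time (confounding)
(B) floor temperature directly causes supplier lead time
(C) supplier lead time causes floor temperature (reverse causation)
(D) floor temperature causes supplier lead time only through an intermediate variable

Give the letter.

D

Floor temperature reaches supplier lead time through floor temperature → absenteeism rate → rework hours → supplier lead time — an indirect causal chain with no direct floor temperature → supplier lead time link. No variable causes both floor temperature and supplier lead time, so confounding is ruled out; the effect is mediated.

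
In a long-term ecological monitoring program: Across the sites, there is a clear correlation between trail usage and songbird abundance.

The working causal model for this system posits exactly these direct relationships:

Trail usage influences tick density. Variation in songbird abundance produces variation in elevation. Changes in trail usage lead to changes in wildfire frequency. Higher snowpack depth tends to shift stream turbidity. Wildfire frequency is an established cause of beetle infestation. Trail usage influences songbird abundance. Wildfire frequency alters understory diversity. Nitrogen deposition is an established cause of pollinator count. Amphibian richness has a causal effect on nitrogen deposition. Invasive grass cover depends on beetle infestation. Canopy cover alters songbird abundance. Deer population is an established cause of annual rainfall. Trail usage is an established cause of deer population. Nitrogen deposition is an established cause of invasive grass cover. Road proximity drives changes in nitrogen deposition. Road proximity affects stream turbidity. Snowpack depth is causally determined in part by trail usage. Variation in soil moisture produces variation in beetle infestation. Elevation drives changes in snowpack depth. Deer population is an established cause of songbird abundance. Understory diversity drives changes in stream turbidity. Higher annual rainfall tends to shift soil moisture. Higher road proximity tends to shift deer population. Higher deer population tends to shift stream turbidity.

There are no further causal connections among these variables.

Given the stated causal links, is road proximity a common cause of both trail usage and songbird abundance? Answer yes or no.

no

Road proximity has no stated causal path to trail usage. A confounder must cause both variables, so road proximity does not qualify.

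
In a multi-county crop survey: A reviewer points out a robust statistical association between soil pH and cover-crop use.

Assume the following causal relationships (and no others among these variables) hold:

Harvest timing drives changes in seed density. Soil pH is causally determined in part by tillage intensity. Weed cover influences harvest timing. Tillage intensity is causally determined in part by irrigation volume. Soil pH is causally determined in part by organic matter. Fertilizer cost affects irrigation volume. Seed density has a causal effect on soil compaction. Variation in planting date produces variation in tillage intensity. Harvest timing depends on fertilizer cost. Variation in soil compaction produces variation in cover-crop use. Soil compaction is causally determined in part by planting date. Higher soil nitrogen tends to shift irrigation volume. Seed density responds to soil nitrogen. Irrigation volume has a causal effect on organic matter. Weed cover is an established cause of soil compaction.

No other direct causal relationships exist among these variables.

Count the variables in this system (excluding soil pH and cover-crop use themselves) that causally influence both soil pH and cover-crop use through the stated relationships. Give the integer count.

The common causes are: fertilizer cost (to soil pH via fertilizer cost → irrigation volume → tillage intensity → soil pH; to cover-crop use via fertilizer cost → harvest timing → seed density → soil compaction → cover-crop use); planting date (to soil pH via planting date → tillage intensity → soil pH; to cover-crop use via planting date → soil compaction → cover-crop use); soil nitrogen (to soil pH via soil nitrogen → irrigation volume → tillage intensity → soil pH; to cover-crop use via soil nitrogen → seed density → soil compaction → cover-crop use).
Every other variable lacks a causal path to at least one of soil pH and cover-crop use.

3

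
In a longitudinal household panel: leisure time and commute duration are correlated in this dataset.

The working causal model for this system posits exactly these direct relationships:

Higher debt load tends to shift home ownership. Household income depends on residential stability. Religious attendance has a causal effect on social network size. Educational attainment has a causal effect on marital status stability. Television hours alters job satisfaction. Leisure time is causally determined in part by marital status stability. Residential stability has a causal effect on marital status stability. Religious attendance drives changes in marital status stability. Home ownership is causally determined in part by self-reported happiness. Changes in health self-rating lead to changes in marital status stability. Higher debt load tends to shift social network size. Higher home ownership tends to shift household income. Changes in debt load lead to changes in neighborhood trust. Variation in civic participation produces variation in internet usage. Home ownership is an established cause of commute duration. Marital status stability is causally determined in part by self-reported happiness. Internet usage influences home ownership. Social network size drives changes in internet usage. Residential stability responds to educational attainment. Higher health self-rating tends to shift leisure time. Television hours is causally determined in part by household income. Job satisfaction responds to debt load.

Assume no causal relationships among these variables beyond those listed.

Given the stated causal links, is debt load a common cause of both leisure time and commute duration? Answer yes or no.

no

Debt load has no stated causal path to leisure time. A confounder must cause both variables, so debt load does not qualify.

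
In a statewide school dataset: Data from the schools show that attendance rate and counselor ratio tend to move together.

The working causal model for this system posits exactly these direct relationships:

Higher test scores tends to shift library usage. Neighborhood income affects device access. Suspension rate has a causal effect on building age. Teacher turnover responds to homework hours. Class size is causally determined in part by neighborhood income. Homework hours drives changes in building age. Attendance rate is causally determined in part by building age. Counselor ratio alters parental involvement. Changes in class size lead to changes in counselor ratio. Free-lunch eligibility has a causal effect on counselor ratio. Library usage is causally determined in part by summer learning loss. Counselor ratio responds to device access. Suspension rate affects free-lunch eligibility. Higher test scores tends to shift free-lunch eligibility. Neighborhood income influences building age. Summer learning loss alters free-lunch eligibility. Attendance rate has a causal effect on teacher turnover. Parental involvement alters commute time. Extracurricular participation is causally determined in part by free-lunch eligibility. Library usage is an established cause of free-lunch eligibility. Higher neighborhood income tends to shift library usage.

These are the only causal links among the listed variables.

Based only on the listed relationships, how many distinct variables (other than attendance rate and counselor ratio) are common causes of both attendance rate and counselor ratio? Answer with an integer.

The common causes are: neighborhood income (to attendance rate via neighborhood income → building age → attendance rate; to counselor ratio via neighborhood income → class size → counselor ratio); suspension rate (to attendance rate via suspension rate → building age → attendance rate; to counselor ratio via suspension rate → free-lunch eligibility → counselor ratio).
Every other variable lacks a causal path to at least one of attendance rate and counselor ratio.

2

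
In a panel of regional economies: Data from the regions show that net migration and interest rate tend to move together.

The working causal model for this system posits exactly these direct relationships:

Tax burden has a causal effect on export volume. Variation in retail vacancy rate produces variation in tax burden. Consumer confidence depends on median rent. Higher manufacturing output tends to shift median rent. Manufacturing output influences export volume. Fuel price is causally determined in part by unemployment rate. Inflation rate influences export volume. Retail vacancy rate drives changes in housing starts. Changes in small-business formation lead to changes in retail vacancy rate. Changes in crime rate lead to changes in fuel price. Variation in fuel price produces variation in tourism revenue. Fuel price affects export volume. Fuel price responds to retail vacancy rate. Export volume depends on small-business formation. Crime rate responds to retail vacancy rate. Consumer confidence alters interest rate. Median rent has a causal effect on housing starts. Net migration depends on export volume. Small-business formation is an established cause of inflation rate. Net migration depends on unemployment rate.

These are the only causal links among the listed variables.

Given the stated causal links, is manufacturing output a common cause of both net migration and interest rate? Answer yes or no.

yes

Manufacturing output has a causal path to net migration (manufacturing output → export volume → net migration) and to interest rate (manufacturing output → median rent → consumer confidence → interest rate), so it is a common cause of both — a confounder.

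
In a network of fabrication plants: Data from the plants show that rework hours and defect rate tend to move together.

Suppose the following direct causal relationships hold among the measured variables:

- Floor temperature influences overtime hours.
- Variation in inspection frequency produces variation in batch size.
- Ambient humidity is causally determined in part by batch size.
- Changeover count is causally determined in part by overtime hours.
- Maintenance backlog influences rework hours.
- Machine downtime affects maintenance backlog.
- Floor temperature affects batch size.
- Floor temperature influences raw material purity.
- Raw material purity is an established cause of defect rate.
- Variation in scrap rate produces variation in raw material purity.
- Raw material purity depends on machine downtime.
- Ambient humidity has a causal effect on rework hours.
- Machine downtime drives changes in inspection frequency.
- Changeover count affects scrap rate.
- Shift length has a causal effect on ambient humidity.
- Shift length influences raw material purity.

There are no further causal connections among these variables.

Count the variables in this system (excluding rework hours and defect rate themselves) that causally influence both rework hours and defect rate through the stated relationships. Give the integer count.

The common causes are: floor temperature (to rework hours via floor temperature → batch size → ambient humidity → rework hours; to defect rate via floor temperature → raw material purity → defect rate); machine downtime (to rework hours via machine downtime → maintenance backlog → rework hours; to defect rate via machine downtime → raw material purity → defect rate); shift length (to rework hours via shift length → ambient humidity → rework hours; to defect rate via shift length → raw material purity → defect rate).
Every other variable lacks a causal path to at least one of rework hours and defect rate.

3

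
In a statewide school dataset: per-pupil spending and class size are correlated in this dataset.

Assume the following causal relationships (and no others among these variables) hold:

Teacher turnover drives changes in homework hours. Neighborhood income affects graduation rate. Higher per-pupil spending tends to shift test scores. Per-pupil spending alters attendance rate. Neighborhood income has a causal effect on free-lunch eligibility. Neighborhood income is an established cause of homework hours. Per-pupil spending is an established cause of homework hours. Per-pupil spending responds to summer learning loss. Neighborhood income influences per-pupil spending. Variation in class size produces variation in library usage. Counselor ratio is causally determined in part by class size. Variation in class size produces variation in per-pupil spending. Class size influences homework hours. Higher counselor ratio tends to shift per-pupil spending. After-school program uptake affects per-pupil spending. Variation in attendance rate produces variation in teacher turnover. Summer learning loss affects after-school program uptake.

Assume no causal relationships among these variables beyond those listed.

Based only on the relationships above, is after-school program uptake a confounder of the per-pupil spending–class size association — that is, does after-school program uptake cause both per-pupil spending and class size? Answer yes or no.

no

After-school program uptake has no stated causal path to class size. A confounder must cause both variables, so after-school program uptake does not qualify.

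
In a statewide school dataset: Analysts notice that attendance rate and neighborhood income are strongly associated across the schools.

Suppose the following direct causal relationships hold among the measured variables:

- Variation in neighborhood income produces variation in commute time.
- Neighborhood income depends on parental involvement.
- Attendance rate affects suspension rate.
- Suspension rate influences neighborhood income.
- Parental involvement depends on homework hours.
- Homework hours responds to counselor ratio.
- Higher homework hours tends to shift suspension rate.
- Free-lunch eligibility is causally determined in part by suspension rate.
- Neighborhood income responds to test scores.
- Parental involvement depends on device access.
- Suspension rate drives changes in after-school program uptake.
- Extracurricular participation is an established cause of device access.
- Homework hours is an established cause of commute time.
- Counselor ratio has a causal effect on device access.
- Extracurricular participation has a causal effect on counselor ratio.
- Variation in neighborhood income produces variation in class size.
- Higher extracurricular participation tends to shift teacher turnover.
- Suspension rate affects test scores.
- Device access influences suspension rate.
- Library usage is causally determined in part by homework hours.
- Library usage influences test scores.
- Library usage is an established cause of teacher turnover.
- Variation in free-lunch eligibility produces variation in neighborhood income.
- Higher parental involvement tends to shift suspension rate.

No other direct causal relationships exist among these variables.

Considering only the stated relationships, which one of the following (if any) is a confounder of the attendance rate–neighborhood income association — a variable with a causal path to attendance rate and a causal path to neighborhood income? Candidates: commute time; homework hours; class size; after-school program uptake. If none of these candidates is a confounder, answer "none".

none

None of the listed candidates has causal paths to both attendance rate and neighborhood income in the stated relationships, so none is a common cause.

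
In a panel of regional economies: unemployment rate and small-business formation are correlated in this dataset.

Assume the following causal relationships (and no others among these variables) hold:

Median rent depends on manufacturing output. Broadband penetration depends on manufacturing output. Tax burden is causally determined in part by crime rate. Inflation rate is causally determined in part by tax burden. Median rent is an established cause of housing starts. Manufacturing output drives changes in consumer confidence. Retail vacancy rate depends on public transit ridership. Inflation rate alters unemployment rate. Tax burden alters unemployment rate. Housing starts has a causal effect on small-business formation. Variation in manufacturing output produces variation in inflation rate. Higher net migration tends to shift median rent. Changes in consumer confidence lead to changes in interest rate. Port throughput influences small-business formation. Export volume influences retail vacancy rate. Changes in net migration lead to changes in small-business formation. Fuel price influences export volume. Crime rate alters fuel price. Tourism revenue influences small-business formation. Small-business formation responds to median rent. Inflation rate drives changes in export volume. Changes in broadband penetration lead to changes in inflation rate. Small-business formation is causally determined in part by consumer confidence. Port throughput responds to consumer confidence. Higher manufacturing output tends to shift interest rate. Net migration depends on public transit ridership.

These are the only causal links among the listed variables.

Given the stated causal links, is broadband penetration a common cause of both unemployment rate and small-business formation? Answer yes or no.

no

Broadband penetration has no stated causal path to small-business formation. A confounder must cause both variables, so broadband penetration does not qualify.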